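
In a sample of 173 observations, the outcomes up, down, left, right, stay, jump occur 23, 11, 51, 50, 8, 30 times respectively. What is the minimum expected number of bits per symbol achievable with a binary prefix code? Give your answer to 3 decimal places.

2.353 bits/symbol

Probabilities are the counts divided by 173.
Repeatedly combine the two least-probable nodes; the expected code length is the sum of the merged weights.
merge 8/173 + 11/173 → 19/173
merge 19/173 + 23/173 → 42/173
merge 30/173 + 42/173 → 72/173
merge 50/173 + 51/173 → 101/173
merge 72/173 + 101/173 → 1
L = 19/173 + 42/173 + 72/173 + 101/173 + 1 = 407/173 ≈ 2.353 bits/symbol.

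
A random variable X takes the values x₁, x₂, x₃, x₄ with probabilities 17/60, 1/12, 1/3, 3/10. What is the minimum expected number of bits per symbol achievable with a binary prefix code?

2 bits/symbol

Repeatedly combine the two least-probable nodes; the expected code length is the sum of the merged weights.
merge 1/12 + 17/60 → 11/30
merge 3/10 + 1/3 → 19/30
merge 11/30 + 19/30 → 1
L = 11/30 + 19/30 + 1 = 2 bits/symbol.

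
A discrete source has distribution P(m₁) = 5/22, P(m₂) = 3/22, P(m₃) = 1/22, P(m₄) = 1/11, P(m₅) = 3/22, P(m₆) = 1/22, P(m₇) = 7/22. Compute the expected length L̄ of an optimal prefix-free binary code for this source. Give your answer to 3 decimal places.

2.545 bits/symbol

Repeatedly combine the two least-probable nodes; the expected code length is the sum of the merged weights.
merge 1/22 + 1/22 → 1/11
merge 1/11 + 1/11 → 2/11
merge 3/22 + 3/22 → 3/11
merge 2/11 + 5/22 → 9/22
merge 3/11 + 7/22 → 13/22
merge 9/22 + 13/22 → 1
L = 1/11 + 2/11 + 3/11 + 9/22 + 13/22 + 1 = 28/11 ≈ 2.545 bits/symbol.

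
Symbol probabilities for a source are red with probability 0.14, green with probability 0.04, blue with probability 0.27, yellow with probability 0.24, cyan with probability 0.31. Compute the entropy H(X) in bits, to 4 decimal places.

H = −Σ pᵢ log₂ pᵢ.
−0.14·log₂(0.14) = 0.3971
−0.04·log₂(0.04) = 0.1858
−0.27·log₂(0.27) = 0.5100
−0.24·log₂(0.24) = 0.4941
−0.31·log₂(0.31) = 0.5238
Sum ≈ 2.1108 → 2.1108 bits.

2.1108 bits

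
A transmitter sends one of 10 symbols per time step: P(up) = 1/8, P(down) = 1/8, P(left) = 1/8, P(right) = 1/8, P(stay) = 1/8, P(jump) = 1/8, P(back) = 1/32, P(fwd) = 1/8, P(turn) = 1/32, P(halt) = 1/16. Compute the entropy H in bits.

Each probability is a power of 1/2, so log₂(1/p) is an integer.
H = Σ p·log₂(1/p) = 1/8·3 + 1/8·3 + 1/8·3 + 1/8·3 + 1/8·3 + 1/8·3 + 1/32·5 + 1/8·3 + 1/32·5 + 1/16·4 = 3.1875 bits.

3.1875 bits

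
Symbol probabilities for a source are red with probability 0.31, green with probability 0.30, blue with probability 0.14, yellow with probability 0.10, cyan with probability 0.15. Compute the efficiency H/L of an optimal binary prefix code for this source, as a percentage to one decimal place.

Entropy H = −Σ p log₂ p ≈ 2.1847 bits.
Huffman merges: 1/10+7/50→6/25; 3/20+6/25→39/100; 3/10+31/100→61/100; 39/100+61/100→1. L = 56/25 ≈ 2.2400.
Efficiency = H/L = 2.1847/2.2400 = 97.5%.

97.5%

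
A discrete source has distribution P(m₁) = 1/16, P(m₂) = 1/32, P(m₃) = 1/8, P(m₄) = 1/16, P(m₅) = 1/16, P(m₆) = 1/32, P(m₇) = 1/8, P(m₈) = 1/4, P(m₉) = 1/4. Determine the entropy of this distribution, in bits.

2.8125 bits

Each probability is a power of 1/2, so log₂(1/p) is an integer.
H = Σ p·log₂(1/p) = 1/16·4 + 1/32·5 + 1/8·3 + 1/16·4 + 1/16·4 + 1/32·5 + 1/8·3 + 1/4·2 + 1/4·2 = 2.8125 bits.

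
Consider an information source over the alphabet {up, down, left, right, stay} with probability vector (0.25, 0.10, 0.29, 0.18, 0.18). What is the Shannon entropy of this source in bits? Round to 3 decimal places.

2.241 bits

H = −Σ pᵢ log₂ pᵢ.
−0.25·log₂(0.25) = 0.5000
−0.10·log₂(0.10) = 0.3322
−0.29·log₂(0.29) = 0.5179
−0.18·log₂(0.18) = 0.4453
−0.18·log₂(0.18) = 0.4453
Sum ≈ 2.2407 → 2.241 bits.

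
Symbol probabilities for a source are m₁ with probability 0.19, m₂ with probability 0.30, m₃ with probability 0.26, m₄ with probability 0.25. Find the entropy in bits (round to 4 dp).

H = −Σ pᵢ log₂ pᵢ.
−0.19·log₂(0.19) = 0.4552
−0.30·log₂(0.30) = 0.5211
−0.26·log₂(0.26) = 0.5053
−0.25·log₂(0.25) = 0.5000
Sum ≈ 1.9816 → 1.9816 bits.

1.9816 bits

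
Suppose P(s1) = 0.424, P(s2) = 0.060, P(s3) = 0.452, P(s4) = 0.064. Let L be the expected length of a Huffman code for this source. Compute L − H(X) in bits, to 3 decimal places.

0.132 bits

Entropy H = −Σ p log₂ p ≈ 1.5400 bits.
Huffman merges: 3/50+8/125→31/250; 31/250+53/125→137/250; 113/250+137/250→1. L = 209/125 ≈ 1.6720.
L − H = 1.6720 − 1.5400 = 0.132 bits.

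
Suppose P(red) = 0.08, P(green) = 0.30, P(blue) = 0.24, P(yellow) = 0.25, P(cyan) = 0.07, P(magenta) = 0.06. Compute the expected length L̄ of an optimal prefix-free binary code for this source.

Repeatedly combine the two least-probable nodes; the expected code length is the sum of the merged weights.
merge 3/50 + 7/100 → 13/100
merge 2/25 + 13/100 → 21/100
merge 21/100 + 6/25 → 9/20
merge 1/4 + 3/10 → 11/20
merge 9/20 + 11/20 → 1
L = 13/100 + 21/100 + 9/20 + 11/20 + 1 = 117/50 = 2.34 bits/symbol.

2.34 bits/symbol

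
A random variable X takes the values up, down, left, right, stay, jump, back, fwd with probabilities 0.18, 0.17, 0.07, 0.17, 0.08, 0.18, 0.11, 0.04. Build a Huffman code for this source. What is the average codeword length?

2.93 bits/symbol

Repeatedly combine the two least-probable nodes; the expected code length is the sum of the merged weights.
merge 1/25 + 7/100 → 11/100
merge 2/25 + 11/100 → 19/100
merge 11/100 + 17/100 → 7/25
merge 17/100 + 9/50 → 7/20
merge 9/50 + 19/100 → 37/100
merge 7/25 + 7/20 → 63/100
merge 37/100 + 63/100 → 1
L = 11/100 + 19/100 + 7/25 + 7/20 + 37/100 + 63/100 + 1 = 293/100 = 2.93 bits/symbol.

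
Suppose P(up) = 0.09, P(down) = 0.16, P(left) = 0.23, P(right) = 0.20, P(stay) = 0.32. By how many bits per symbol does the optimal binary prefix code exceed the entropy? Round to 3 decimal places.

0.036 bits

Entropy H = −Σ p log₂ p ≈ 2.2138 bits.
Huffman merges: 9/100+4/25→1/4; 1/5+23/100→43/100; 1/4+8/25→57/100; 43/100+57/100→1. L = 9/4 ≈ 2.2500.
L − H = 2.2500 − 2.2138 = 0.036 bits.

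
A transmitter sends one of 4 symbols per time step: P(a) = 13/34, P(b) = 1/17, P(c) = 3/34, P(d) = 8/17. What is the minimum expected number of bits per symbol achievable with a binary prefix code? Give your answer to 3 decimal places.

1.676 bits/symbol

Repeatedly combine the two least-probable nodes; the expected code length is the sum of the merged weights.
merge 1/17 + 3/34 → 5/34
merge 5/34 + 13/34 → 9/17
merge 8/17 + 9/17 → 1
L = 5/34 + 9/17 + 1 = 57/34 ≈ 1.676 bits/symbol.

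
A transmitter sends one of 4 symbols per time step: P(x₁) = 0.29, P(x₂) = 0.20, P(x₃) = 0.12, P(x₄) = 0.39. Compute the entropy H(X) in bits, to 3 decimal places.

H = −Σ pᵢ log₂ pᵢ.
−0.29·log₂(0.29) = 0.5179
−0.20·log₂(0.20) = 0.4644
−0.12·log₂(0.12) = 0.3671
−0.39·log₂(0.39) = 0.5298
Sum ≈ 1.8792 → 1.879 bits.

1.879 bits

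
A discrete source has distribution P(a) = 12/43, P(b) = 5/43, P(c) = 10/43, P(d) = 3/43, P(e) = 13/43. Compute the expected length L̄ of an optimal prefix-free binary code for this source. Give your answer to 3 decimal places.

Repeatedly combine the two least-probable nodes; the expected code length is the sum of the merged weights.
merge 3/43 + 5/43 → 8/43
merge 8/43 + 10/43 → 18/43
merge 12/43 + 13/43 → 25/43
merge 18/43 + 25/43 → 1
L = 8/43 + 18/43 + 25/43 + 1 = 94/43 ≈ 2.186 bits/symbol.

2.186 bits/symbol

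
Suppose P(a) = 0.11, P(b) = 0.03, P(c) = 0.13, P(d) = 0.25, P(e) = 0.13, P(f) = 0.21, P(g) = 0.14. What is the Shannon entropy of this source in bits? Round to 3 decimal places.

2.637 bits

H = −Σ pᵢ log₂ pᵢ.
−0.11·log₂(0.11) = 0.3503
−0.03·log₂(0.03) = 0.1518
−0.13·log₂(0.13) = 0.3826
−0.25·log₂(0.25) = 0.5000
−0.13·log₂(0.13) = 0.3826
−0.21·log₂(0.21) = 0.4728
−0.14·log₂(0.14) = 0.3971
Sum ≈ 2.6373 → 2.637 bits.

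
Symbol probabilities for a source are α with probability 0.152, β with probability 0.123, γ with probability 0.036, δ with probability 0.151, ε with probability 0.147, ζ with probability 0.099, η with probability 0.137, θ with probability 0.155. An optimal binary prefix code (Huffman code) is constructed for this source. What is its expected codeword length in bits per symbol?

2.98 bits/symbol

Repeatedly combine the two least-probable nodes; the expected code length is the sum of the merged weights.
merge 9/250 + 99/1000 → 27/200
merge 123/1000 + 27/200 → 129/500
merge 137/1000 + 147/1000 → 71/250
merge 151/1000 + 19/125 → 303/1000
merge 31/200 + 129/500 → 413/1000
merge 71/250 + 303/1000 → 587/1000
merge 413/1000 + 587/1000 → 1
L = 27/200 + 129/500 + 71/250 + 303/1000 + 413/1000 + 587/1000 + 1 = 149/50 = 2.98 bits/symbol.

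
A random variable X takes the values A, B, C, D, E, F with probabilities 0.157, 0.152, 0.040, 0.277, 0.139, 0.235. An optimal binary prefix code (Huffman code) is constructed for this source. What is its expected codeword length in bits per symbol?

Repeatedly combine the two least-probable nodes; the expected code length is the sum of the merged weights.
merge 1/25 + 139/1000 → 179/1000
merge 19/125 + 157/1000 → 309/1000
merge 179/1000 + 47/200 → 207/500
merge 277/1000 + 309/1000 → 293/500
merge 207/500 + 293/500 → 1
L = 179/1000 + 309/1000 + 207/500 + 293/500 + 1 = 311/125 = 2.488 bits/symbol.

2.488 bits/symbol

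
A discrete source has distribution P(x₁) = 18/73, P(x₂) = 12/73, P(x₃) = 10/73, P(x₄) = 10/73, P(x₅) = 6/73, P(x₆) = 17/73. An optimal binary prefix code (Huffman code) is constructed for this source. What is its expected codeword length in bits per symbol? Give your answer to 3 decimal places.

2.521 bits/symbol

Repeatedly combine the two least-probable nodes; the expected code length is the sum of the merged weights.
merge 6/73 + 10/73 → 16/73
merge 10/73 + 12/73 → 22/73
merge 16/73 + 17/73 → 33/73
merge 18/73 + 22/73 → 40/73
merge 33/73 + 40/73 → 1
L = 16/73 + 22/73 + 33/73 + 40/73 + 1 = 184/73 ≈ 2.521 bits/symbol.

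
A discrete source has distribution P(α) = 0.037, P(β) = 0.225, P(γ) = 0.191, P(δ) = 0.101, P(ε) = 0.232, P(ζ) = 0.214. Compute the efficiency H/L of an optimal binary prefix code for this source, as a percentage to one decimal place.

97.9%

Entropy H = −Σ p log₂ p ≈ 2.4154 bits.
Huffman merges: 37/1000+101/1000→69/500; 69/500+191/1000→329/1000; 107/500+9/40→439/1000; 29/125+329/1000→561/1000; 439/1000+561/1000→1. L = 2467/1000 ≈ 2.4670.
Efficiency = H/L = 2.4154/2.4670 = 97.9%.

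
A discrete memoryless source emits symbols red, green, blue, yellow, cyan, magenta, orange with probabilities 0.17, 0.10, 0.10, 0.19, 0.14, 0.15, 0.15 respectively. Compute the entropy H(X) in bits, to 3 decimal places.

2.772 bits

H = −Σ pᵢ log₂ pᵢ.
−0.17·log₂(0.17) = 0.4346
−0.10·log₂(0.10) = 0.3322
−0.10·log₂(0.10) = 0.3322
−0.19·log₂(0.19) = 0.4552
−0.14·log₂(0.14) = 0.3971
−0.15·log₂(0.15) = 0.4105
−0.15·log₂(0.15) = 0.4105
Sum ≈ 2.7724 → 2.772 bits.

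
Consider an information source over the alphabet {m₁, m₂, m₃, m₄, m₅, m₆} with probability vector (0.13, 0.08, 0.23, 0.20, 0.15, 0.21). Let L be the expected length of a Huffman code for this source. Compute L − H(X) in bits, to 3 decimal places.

0.050 bits

Entropy H = −Σ p log₂ p ≈ 2.5096 bits.
Huffman merges: 2/25+13/100→21/100; 3/20+1/5→7/20; 21/100+21/100→21/50; 23/100+7/20→29/50; 21/50+29/50→1. L = 64/25 ≈ 2.5600.
L − H = 2.5600 − 2.5096 = 0.050 bits.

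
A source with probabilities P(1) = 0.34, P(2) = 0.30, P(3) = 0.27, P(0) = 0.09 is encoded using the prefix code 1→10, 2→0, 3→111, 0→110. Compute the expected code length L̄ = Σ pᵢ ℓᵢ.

2.06 bits/symbol

L̄ = Σ pᵢ·ℓᵢ = 0.34·2 + 0.30·1 + 0.27·3 + 0.09·3 = 2.06 bits/symbol.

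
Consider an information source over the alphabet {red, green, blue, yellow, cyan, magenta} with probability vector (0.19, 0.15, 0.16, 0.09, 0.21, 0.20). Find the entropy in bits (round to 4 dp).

H = −Σ pᵢ log₂ pᵢ.
−0.19·log₂(0.19) = 0.4552
−0.15·log₂(0.15) = 0.4105
−0.16·log₂(0.16) = 0.4230
−0.09·log₂(0.09) = 0.3127
−0.21·log₂(0.21) = 0.4728
−0.20·log₂(0.20) = 0.4644
Sum ≈ 2.5387 → 2.5387 bits.

2.5387 bits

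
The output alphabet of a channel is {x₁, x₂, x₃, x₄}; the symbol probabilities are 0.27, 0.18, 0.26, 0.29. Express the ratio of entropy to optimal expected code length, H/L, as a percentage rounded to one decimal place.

Entropy H = −Σ p log₂ p ≈ 1.9785 bits.
Huffman merges: 9/50+13/50→11/25; 27/100+29/100→14/25; 11/25+14/25→1. L = 2 ≈ 2.0000.
Efficiency = H/L = 1.9785/2.0000 = 98.9%.

98.9%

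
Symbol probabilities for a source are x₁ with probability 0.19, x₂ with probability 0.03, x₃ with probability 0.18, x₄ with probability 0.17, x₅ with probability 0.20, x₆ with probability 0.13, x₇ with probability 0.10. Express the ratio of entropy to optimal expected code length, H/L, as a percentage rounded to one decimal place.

Entropy H = −Σ p log₂ p ≈ 2.6661 bits.
Huffman merges: 3/100+1/10→13/100; 13/100+13/100→13/50; 17/100+9/50→7/20; 19/100+1/5→39/100; 13/50+7/20→61/100; 39/100+61/100→1. L = 137/50 ≈ 2.7400.
Efficiency = H/L = 2.6661/2.7400 = 97.3%.

97.3%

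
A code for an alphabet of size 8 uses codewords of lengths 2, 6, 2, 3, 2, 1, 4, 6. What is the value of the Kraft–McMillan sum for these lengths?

With common denominator 2^6 = 64: Σ 2^(−ℓᵢ) = 16/64 + 1/64 + 16/64 + 8/64 + 16/64 + 32/64 + 4/64 + 1/64 = 94/64 = 1.46875.

1.46875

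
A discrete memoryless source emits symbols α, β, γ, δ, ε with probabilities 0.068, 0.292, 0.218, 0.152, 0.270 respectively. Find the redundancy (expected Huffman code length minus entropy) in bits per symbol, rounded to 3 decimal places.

Entropy H = −Σ p log₂ p ≈ 2.1845 bits.
Huffman merges: 17/250+19/125→11/50; 109/500+11/50→219/500; 27/100+73/250→281/500; 219/500+281/500→1. L = 111/50 ≈ 2.2200.
L − H = 2.2200 − 2.1845 = 0.035 bits.

0.035 bits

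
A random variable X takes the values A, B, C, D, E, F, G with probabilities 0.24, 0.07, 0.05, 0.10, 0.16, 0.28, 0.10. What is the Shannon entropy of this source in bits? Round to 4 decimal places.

H = −Σ pᵢ log₂ pᵢ.
−0.24·log₂(0.24) = 0.4941
−0.07·log₂(0.07) = 0.2686
−0.05·log₂(0.05) = 0.2161
−0.10·log₂(0.10) = 0.3322
−0.16·log₂(0.16) = 0.4230
−0.28·log₂(0.28) = 0.5142
−0.10·log₂(0.10) = 0.3322
Sum ≈ 2.5804 → 2.5804 bits.

2.5804 bits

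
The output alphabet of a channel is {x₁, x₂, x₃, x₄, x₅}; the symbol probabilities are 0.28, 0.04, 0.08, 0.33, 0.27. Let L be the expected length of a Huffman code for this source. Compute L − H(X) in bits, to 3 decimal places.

Entropy H = −Σ p log₂ p ≈ 2.0293 bits.
Huffman merges: 1/25+2/25→3/25; 3/25+27/100→39/100; 7/25+33/100→61/100; 39/100+61/100→1. L = 53/25 ≈ 2.1200.
L − H = 2.1200 − 2.0293 = 0.091 bits.

0.091 bits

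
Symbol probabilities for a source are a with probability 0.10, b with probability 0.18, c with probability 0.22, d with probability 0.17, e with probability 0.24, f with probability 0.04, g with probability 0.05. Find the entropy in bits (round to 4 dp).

2.5886 bits

H = −Σ pᵢ log₂ pᵢ.
−0.10·log₂(0.10) = 0.3322
−0.18·log₂(0.18) = 0.4453
−0.22·log₂(0.22) = 0.4806
−0.17·log₂(0.17) = 0.4346
−0.24·log₂(0.24) = 0.4941
−0.04·log₂(0.04) = 0.1858
−0.05·log₂(0.05) = 0.2161
Sum ≈ 2.5886 → 2.5886 bits.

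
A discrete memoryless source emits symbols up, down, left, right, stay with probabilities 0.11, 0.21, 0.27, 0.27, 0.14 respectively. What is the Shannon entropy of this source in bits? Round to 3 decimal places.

2.240 bits

H = −Σ pᵢ log₂ pᵢ.
−0.11·log₂(0.11) = 0.3503
−0.21·log₂(0.21) = 0.4728
−0.27·log₂(0.27) = 0.5100
−0.27·log₂(0.27) = 0.5100
−0.14·log₂(0.14) = 0.3971
Sum ≈ 2.2403 → 2.240 bits.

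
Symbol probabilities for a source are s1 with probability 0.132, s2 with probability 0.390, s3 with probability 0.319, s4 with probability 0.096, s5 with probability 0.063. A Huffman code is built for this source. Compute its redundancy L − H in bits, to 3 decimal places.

Entropy H = −Σ p log₂ p ≈ 2.0171 bits.
Huffman merges: 63/1000+12/125→159/1000; 33/250+159/1000→291/1000; 291/1000+319/1000→61/100; 39/100+61/100→1. L = 103/50 ≈ 2.0600.
L − H = 2.0600 − 2.0171 = 0.043 bits.

0.043 bits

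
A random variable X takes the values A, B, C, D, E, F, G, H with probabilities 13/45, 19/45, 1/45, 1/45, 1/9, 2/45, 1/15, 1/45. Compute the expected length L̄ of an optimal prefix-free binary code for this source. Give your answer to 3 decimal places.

2.267 bits/symbol

Repeatedly combine the two least-probable nodes; the expected code length is the sum of the merged weights.
merge 1/45 + 1/45 → 2/45
merge 1/45 + 2/45 → 1/15
merge 2/45 + 1/15 → 1/9
merge 1/15 + 1/9 → 8/45
merge 1/9 + 8/45 → 13/45
merge 13/45 + 13/45 → 26/45
merge 19/45 + 26/45 → 1
L = 2/45 + 1/15 + 1/9 + 8/45 + 13/45 + 26/45 + 1 = 34/15 ≈ 2.267 bits/symbol.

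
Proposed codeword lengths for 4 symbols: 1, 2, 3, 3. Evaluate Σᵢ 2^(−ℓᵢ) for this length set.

With common denominator 2^3 = 8: Σ 2^(−ℓᵢ) = 4/8 + 2/8 + 1/8 + 1/8 = 8/8 = 1.

1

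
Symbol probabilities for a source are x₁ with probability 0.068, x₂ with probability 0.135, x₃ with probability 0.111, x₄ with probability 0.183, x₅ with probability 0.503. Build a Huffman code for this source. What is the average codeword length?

Repeatedly combine the two least-probable nodes; the expected code length is the sum of the merged weights.
merge 17/250 + 111/1000 → 179/1000
merge 27/200 + 179/1000 → 157/500
merge 183/1000 + 157/500 → 497/1000
merge 497/1000 + 503/1000 → 1
L = 179/1000 + 157/500 + 497/1000 + 1 = 199/100 = 1.99 bits/symbol.

1.99 bits/symbol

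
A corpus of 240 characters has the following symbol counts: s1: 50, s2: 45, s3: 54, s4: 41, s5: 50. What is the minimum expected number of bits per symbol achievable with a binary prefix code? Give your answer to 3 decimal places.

Probabilities are the counts divided by 240.
Repeatedly combine the two least-probable nodes; the expected code length is the sum of the merged weights.
merge 41/240 + 3/16 → 43/120
merge 5/24 + 5/24 → 5/12
merge 9/40 + 43/120 → 7/12
merge 5/12 + 7/12 → 1
L = 43/120 + 5/12 + 7/12 + 1 = 283/120 ≈ 2.358 bits/symbol.

2.358 bits/symbol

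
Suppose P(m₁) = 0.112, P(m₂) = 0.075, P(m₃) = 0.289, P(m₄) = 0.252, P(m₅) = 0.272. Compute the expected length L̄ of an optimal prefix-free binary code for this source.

Repeatedly combine the two least-probable nodes; the expected code length is the sum of the merged weights.
merge 3/40 + 14/125 → 187/1000
merge 187/1000 + 63/250 → 439/1000
merge 34/125 + 289/1000 → 561/1000
merge 439/1000 + 561/1000 → 1
L = 187/1000 + 439/1000 + 561/1000 + 1 = 2187/1000 = 2.187 bits/symbol.

2.187 bits/symbol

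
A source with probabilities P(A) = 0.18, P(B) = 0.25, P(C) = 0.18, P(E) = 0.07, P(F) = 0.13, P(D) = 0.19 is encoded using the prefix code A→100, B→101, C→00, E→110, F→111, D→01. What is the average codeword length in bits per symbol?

2.63 bits/symbol

L̄ = Σ pᵢ·ℓᵢ = 0.18·3 + 0.25·3 + 0.18·2 + 0.07·3 + 0.13·3 + 0.19·2 = 2.63 bits/symbol.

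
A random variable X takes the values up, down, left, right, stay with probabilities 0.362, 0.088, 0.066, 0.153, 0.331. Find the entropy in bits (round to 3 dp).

2.040 bits

H = −Σ pᵢ log₂ pᵢ.
−0.362·log₂(0.362) = 0.5307
−0.088·log₂(0.088) = 0.3086
−0.066·log₂(0.066) = 0.2588
−0.153·log₂(0.153) = 0.4144
−0.331·log₂(0.331) = 0.5280
Sum ≈ 2.0404 → 2.040 bits.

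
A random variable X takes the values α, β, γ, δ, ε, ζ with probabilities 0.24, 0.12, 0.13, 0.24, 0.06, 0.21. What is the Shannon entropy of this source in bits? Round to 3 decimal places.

2.454 bits

H = −Σ pᵢ log₂ pᵢ.
−0.24·log₂(0.24) = 0.4941
−0.12·log₂(0.12) = 0.3671
−0.13·log₂(0.13) = 0.3826
−0.24·log₂(0.24) = 0.4941
−0.06·log₂(0.06) = 0.2435
−0.21·log₂(0.21) = 0.4728
Sum ≈ 2.4543 → 2.454 bits.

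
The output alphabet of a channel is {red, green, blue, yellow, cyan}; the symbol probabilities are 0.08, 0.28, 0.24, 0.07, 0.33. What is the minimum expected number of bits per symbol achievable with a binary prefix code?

2.15 bits/symbol

Repeatedly combine the two least-probable nodes; the expected code length is the sum of the merged weights.
merge 7/100 + 2/25 → 3/20
merge 3/20 + 6/25 → 39/100
merge 7/25 + 33/100 → 61/100
merge 39/100 + 61/100 → 1
L = 3/20 + 39/100 + 61/100 + 1 = 43/20 = 2.15 bits/symbol.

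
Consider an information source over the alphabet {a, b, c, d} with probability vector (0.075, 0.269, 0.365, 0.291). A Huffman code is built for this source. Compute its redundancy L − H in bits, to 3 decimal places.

0.140 bits

Entropy H = −Σ p log₂ p ≈ 1.8388 bits.
Huffman merges: 3/40+269/1000→43/125; 291/1000+43/125→127/200; 73/200+127/200→1. L = 1979/1000 ≈ 1.9790.
L − H = 1.9790 − 1.8388 = 0.140 bits.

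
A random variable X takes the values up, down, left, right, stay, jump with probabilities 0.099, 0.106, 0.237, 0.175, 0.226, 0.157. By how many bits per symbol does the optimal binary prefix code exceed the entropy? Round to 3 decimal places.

Entropy H = −Σ p log₂ p ≈ 2.5101 bits.
Huffman merges: 99/1000+53/500→41/200; 157/1000+7/40→83/250; 41/200+113/500→431/1000; 237/1000+83/250→569/1000; 431/1000+569/1000→1. L = 2537/1000 ≈ 2.5370.
L − H = 2.5370 − 2.5101 = 0.027 bits.

0.027 bits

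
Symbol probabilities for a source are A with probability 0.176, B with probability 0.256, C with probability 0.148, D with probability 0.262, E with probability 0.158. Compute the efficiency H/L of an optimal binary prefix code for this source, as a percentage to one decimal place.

98.8%

Entropy H = −Σ p log₂ p ≈ 2.2792 bits.
Huffman merges: 37/250+79/500→153/500; 22/125+32/125→54/125; 131/500+153/500→71/125; 54/125+71/125→1. L = 1153/500 ≈ 2.3060.
Efficiency = H/L = 2.2792/2.3060 = 98.8%.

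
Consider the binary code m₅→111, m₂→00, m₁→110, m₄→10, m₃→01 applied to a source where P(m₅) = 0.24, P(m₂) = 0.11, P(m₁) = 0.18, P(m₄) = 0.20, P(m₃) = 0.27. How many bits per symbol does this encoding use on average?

2.42 bits/symbol

L̄ = Σ pᵢ·ℓᵢ = 0.24·3 + 0.11·2 + 0.18·3 + 0.20·2 + 0.27·2 = 2.42 bits/symbol.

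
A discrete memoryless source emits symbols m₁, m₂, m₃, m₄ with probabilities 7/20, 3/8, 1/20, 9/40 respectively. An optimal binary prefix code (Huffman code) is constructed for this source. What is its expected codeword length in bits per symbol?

Repeatedly combine the two least-probable nodes; the expected code length is the sum of the merged weights.
merge 1/20 + 9/40 → 11/40
merge 11/40 + 7/20 → 5/8
merge 3/8 + 5/8 → 1
L = 11/40 + 5/8 + 1 = 19/10 = 1.9 bits/symbol.

1.9 bits/symbol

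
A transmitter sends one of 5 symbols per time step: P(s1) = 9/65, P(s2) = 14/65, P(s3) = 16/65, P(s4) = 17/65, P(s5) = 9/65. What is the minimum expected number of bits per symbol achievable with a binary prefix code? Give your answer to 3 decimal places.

2.277 bits/symbol

Repeatedly combine the two least-probable nodes; the expected code length is the sum of the merged weights.
merge 9/65 + 9/65 → 18/65
merge 14/65 + 16/65 → 6/13
merge 17/65 + 18/65 → 7/13
merge 6/13 + 7/13 → 1
L = 18/65 + 6/13 + 7/13 + 1 = 148/65 ≈ 2.277 bits/symbol.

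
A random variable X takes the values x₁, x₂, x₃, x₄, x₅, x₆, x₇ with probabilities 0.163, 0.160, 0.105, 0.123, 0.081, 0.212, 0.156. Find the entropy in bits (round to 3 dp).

H = −Σ pᵢ log₂ pᵢ.
−0.163·log₂(0.163) = 0.4266
−0.160·log₂(0.160) = 0.4230
−0.105·log₂(0.105) = 0.3414
−0.123·log₂(0.123) = 0.3719
−0.081·log₂(0.081) = 0.2937
−0.212·log₂(0.212) = 0.4744
−0.156·log₂(0.156) = 0.4181
Sum ≈ 2.7491 → 2.749 bits.

2.749 bits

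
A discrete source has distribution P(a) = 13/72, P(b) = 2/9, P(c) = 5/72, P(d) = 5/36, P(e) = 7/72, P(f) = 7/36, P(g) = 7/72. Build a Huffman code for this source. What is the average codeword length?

2.75 bits/symbol

Repeatedly combine the two least-probable nodes; the expected code length is the sum of the merged weights.
merge 5/72 + 7/72 → 1/6
merge 7/72 + 5/36 → 17/72
merge 1/6 + 13/72 → 25/72
merge 7/36 + 2/9 → 5/12
merge 17/72 + 25/72 → 7/12
merge 5/12 + 7/12 → 1
L = 1/6 + 17/72 + 25/72 + 5/12 + 7/12 + 1 = 11/4 = 2.75 bits/symbol.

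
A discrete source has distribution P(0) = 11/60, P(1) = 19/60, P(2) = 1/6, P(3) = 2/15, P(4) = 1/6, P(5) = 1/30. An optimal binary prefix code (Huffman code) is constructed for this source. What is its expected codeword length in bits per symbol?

2.5 bits/symbol

Repeatedly combine the two least-probable nodes; the expected code length is the sum of the merged weights.
merge 1/30 + 2/15 → 1/6
merge 1/6 + 1/6 → 1/3
merge 1/6 + 11/60 → 7/20
merge 19/60 + 1/3 → 13/20
merge 7/20 + 13/20 → 1
L = 1/6 + 1/3 + 7/20 + 13/20 + 1 = 5/2 = 2.5 bits/symbol.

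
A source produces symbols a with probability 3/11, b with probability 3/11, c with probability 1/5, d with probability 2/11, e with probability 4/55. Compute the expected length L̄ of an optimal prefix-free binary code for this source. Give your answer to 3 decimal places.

2.255 bits/symbol

Repeatedly combine the two least-probable nodes; the expected code length is the sum of the merged weights.
merge 4/55 + 2/11 → 14/55
merge 1/5 + 14/55 → 5/11
merge 3/11 + 3/11 → 6/11
merge 5/11 + 6/11 → 1
L = 14/55 + 5/11 + 6/11 + 1 = 124/55 ≈ 2.255 bits/symbol.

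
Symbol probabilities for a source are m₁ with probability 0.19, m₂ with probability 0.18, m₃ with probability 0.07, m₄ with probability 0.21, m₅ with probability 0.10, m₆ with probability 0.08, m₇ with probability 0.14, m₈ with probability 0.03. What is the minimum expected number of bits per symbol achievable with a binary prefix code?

Repeatedly combine the two least-probable nodes; the expected code length is the sum of the merged weights.
merge 3/100 + 7/100 → 1/10
merge 2/25 + 1/10 → 9/50
merge 1/10 + 7/50 → 6/25
merge 9/50 + 9/50 → 9/25
merge 19/100 + 21/100 → 2/5
merge 6/25 + 9/25 → 3/5
merge 2/5 + 3/5 → 1
L = 1/10 + 9/50 + 6/25 + 9/25 + 2/5 + 3/5 + 1 = 72/25 = 2.88 bits/symbol.

2.88 bits/symbol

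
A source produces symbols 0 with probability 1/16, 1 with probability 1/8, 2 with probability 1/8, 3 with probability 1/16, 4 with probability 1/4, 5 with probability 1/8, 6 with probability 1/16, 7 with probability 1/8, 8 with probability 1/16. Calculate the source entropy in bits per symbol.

Each probability is a power of 1/2, so log₂(1/p) is an integer.
H = Σ p·log₂(1/p) = 1/16·4 + 1/8·3 + 1/8·3 + 1/16·4 + 1/4·2 + 1/8·3 + 1/16·4 + 1/8·3 + 1/16·4 = 3 bits.

3 bits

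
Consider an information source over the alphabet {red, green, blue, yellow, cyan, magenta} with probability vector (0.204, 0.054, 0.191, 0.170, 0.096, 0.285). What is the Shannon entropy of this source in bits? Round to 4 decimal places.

2.4267 bits

H = −Σ pᵢ log₂ pᵢ.
−0.204·log₂(0.204) = 0.4678
−0.054·log₂(0.054) = 0.2274
−0.191·log₂(0.191) = 0.4562
−0.170·log₂(0.170) = 0.4346
−0.096·log₂(0.096) = 0.3246
−0.285·log₂(0.285) = 0.5161
Sum ≈ 2.4267 → 2.4267 bits.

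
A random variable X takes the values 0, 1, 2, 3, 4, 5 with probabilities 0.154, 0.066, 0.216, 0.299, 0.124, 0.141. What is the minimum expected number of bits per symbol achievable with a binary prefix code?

Repeatedly combine the two least-probable nodes; the expected code length is the sum of the merged weights.
merge 33/500 + 31/250 → 19/100
merge 141/1000 + 77/500 → 59/200
merge 19/100 + 27/125 → 203/500
merge 59/200 + 299/1000 → 297/500
merge 203/500 + 297/500 → 1
L = 19/100 + 59/200 + 203/500 + 297/500 + 1 = 497/200 = 2.485 bits/symbol.

2.485 bits/symbol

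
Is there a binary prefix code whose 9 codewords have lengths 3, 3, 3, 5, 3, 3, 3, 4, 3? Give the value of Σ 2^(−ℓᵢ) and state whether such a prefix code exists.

0.96875; yes

With common denominator 2^5 = 32: Σ 2^(−ℓᵢ) = 4/32 + 4/32 + 4/32 + 1/32 + 4/32 + 4/32 + 4/32 + 2/32 + 4/32 = 31/32 = 0.96875.
Kraft's inequality requires Σ ≤ 1; here Σ = 0.96875 ≤ 1, so such a prefix code exists.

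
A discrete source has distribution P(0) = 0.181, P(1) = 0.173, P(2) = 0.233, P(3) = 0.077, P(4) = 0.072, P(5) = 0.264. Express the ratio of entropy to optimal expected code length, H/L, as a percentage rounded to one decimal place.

Entropy H = −Σ p log₂ p ≈ 2.4393 bits.
Huffman merges: 9/125+77/1000→149/1000; 149/1000+173/1000→161/500; 181/1000+233/1000→207/500; 33/125+161/500→293/500; 207/500+293/500→1. L = 2471/1000 ≈ 2.4710.
Efficiency = H/L = 2.4393/2.4710 = 98.7%.

98.7%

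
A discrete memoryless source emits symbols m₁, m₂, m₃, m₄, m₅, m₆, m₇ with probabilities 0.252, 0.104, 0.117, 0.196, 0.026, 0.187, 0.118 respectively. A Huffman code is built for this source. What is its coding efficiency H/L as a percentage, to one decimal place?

97.6%

Entropy H = −Σ p log₂ p ≈ 2.6167 bits.
Huffman merges: 13/500+13/125→13/100; 117/1000+59/500→47/200; 13/100+187/1000→317/1000; 49/250+47/200→431/1000; 63/250+317/1000→569/1000; 431/1000+569/1000→1. L = 1341/500 ≈ 2.6820.
Efficiency = H/L = 2.6167/2.6820 = 97.6%.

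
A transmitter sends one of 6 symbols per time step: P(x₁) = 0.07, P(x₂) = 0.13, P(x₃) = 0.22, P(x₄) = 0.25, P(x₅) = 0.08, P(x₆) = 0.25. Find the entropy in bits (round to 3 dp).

H = −Σ pᵢ log₂ pᵢ.
−0.07·log₂(0.07) = 0.2686
−0.13·log₂(0.13) = 0.3826
−0.22·log₂(0.22) = 0.4806
−0.25·log₂(0.25) = 0.5000
−0.08·log₂(0.08) = 0.2915
−0.25·log₂(0.25) = 0.5000
Sum ≈ 2.4233 → 2.423 bits.

2.423 bits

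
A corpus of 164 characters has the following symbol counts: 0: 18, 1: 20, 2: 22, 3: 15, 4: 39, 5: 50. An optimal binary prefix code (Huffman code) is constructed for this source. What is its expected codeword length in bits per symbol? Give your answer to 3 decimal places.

2.457 bits/symbol

Probabilities are the counts divided by 164.
Repeatedly combine the two least-probable nodes; the expected code length is the sum of the merged weights.
merge 15/164 + 9/82 → 33/164
merge 5/41 + 11/82 → 21/82
merge 33/164 + 39/164 → 18/41
merge 21/82 + 25/82 → 23/41
merge 18/41 + 23/41 → 1
L = 33/164 + 21/82 + 18/41 + 23/41 + 1 = 403/164 ≈ 2.457 bits/symbol.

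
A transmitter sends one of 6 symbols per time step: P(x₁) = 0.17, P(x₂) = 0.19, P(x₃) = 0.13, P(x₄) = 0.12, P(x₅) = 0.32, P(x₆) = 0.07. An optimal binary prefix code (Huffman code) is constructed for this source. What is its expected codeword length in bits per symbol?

2.49 bits/symbol

Repeatedly combine the two least-probable nodes; the expected code length is the sum of the merged weights.
merge 7/100 + 3/25 → 19/100
merge 13/100 + 17/100 → 3/10
merge 19/100 + 19/100 → 19/50
merge 3/10 + 8/25 → 31/50
merge 19/50 + 31/50 → 1
L = 19/100 + 3/10 + 19/50 + 31/50 + 1 = 249/100 = 2.49 bits/symbol.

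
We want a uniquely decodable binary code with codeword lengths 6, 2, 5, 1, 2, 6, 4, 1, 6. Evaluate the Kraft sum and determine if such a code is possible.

With common denominator 2^6 = 64: Σ 2^(−ℓᵢ) = 1/64 + 16/64 + 2/64 + 32/64 + 16/64 + 1/64 + 4/64 + 32/64 + 1/64 = 105/64 = 1.640625.
Kraft's inequality requires Σ ≤ 1; here Σ = 1.640625 > 1, so no such prefix code exists.

1.640625; no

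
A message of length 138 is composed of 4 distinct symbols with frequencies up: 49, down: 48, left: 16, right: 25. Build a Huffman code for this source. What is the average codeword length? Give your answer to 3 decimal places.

1.942 bits/symbol

Probabilities are the counts divided by 138.
Repeatedly combine the two least-probable nodes; the expected code length is the sum of the merged weights.
merge 8/69 + 25/138 → 41/138
merge 41/138 + 8/23 → 89/138
merge 49/138 + 89/138 → 1
L = 41/138 + 89/138 + 1 = 134/69 ≈ 1.942 bits/symbol.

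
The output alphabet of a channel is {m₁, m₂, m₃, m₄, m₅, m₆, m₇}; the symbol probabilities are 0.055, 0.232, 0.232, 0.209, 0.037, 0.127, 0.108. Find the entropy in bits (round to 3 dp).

H = −Σ pᵢ log₂ pᵢ.
−0.055·log₂(0.055) = 0.2301
−0.232·log₂(0.232) = 0.4890
−0.232·log₂(0.232) = 0.4890
−0.209·log₂(0.209) = 0.4720
−0.037·log₂(0.037) = 0.1760
−0.127·log₂(0.127) = 0.3781
−0.108·log₂(0.108) = 0.3468
Sum ≈ 2.5810 → 2.581 bits.

2.581 bits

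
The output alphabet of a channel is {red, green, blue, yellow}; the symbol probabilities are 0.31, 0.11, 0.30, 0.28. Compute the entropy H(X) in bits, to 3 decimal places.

1.909 bits

H = −Σ pᵢ log₂ pᵢ.
−0.31·log₂(0.31) = 0.5238
−0.11·log₂(0.11) = 0.3503
−0.30·log₂(0.30) = 0.5211
−0.28·log₂(0.28) = 0.5142
Sum ≈ 1.9094 → 1.909 bits.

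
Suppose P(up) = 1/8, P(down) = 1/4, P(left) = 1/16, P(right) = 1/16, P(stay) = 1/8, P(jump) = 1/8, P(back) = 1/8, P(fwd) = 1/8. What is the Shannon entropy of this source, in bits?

2.875 bits

Each probability is a power of 1/2, so log₂(1/p) is an integer.
H = Σ p·log₂(1/p) = 1/8·3 + 1/4·2 + 1/16·4 + 1/16·4 + 1/8·3 + 1/8·3 + 1/8·3 + 1/8·3 = 2.875 bits.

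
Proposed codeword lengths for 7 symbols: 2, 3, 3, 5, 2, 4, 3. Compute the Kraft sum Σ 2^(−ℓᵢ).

0.96875

With common denominator 2^5 = 32: Σ 2^(−ℓᵢ) = 8/32 + 4/32 + 4/32 + 1/32 + 8/32 + 2/32 + 4/32 = 31/32 = 0.96875.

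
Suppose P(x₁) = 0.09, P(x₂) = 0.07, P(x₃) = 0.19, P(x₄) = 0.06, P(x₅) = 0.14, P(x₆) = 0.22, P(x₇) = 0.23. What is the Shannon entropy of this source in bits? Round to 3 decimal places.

H = −Σ pᵢ log₂ pᵢ.
−0.09·log₂(0.09) = 0.3127
−0.07·log₂(0.07) = 0.2686
−0.19·log₂(0.19) = 0.4552
−0.06·log₂(0.06) = 0.2435
−0.14·log₂(0.14) = 0.3971
−0.22·log₂(0.22) = 0.4806
−0.23·log₂(0.23) = 0.4877
Sum ≈ 2.6453 → 2.645 bits.

2.645 bits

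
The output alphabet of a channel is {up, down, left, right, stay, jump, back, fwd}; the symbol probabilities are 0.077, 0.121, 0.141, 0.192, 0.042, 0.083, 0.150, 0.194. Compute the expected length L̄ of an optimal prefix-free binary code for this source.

2.925 bits/symbol

Repeatedly combine the two least-probable nodes; the expected code length is the sum of the merged weights.
merge 21/500 + 77/1000 → 119/1000
merge 83/1000 + 119/1000 → 101/500
merge 121/1000 + 141/1000 → 131/500
merge 3/20 + 24/125 → 171/500
merge 97/500 + 101/500 → 99/250
merge 131/500 + 171/500 → 151/250
merge 99/250 + 151/250 → 1
L = 119/1000 + 101/500 + 131/500 + 171/500 + 99/250 + 151/250 + 1 = 117/40 = 2.925 bits/symbol.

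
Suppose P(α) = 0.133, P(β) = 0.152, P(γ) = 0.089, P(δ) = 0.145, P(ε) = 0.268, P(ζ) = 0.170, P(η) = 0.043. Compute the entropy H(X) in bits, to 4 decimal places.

H = −Σ pᵢ log₂ pᵢ.
−0.133·log₂(0.133) = 0.3871
−0.152·log₂(0.152) = 0.4131
−0.089·log₂(0.089) = 0.3106
−0.145·log₂(0.145) = 0.4040
−0.268·log₂(0.268) = 0.5091
−0.170·log₂(0.170) = 0.4346
−0.043·log₂(0.043) = 0.1952
Sum ≈ 2.6537 → 2.6537 bits.

2.6537 bits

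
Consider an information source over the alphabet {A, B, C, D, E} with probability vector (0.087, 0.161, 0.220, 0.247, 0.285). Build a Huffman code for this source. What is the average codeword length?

Repeatedly combine the two least-probable nodes; the expected code length is the sum of the merged weights.
merge 87/1000 + 161/1000 → 31/125
merge 11/50 + 247/1000 → 467/1000
merge 31/125 + 57/200 → 533/1000
merge 467/1000 + 533/1000 → 1
L = 31/125 + 467/1000 + 533/1000 + 1 = 281/125 = 2.248 bits/symbol.

2.248 bits/symbol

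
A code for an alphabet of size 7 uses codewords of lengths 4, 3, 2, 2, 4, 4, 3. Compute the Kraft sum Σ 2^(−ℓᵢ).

With common denominator 2^4 = 16: Σ 2^(−ℓᵢ) = 1/16 + 2/16 + 4/16 + 4/16 + 1/16 + 1/16 + 2/16 = 15/16 = 0.9375.

0.9375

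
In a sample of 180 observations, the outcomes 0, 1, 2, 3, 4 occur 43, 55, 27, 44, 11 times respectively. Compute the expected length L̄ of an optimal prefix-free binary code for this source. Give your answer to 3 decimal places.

Probabilities are the counts divided by 180.
Repeatedly combine the two least-probable nodes; the expected code length is the sum of the merged weights.
merge 11/180 + 3/20 → 19/90
merge 19/90 + 43/180 → 9/20
merge 11/45 + 11/36 → 11/20
merge 9/20 + 11/20 → 1
L = 19/90 + 9/20 + 11/20 + 1 = 199/90 ≈ 2.211 bits/symbol.

2.211 bits/symbol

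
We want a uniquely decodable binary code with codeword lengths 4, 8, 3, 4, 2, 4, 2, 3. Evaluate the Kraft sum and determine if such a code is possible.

0.94140625; yes

With common denominator 2^8 = 256: Σ 2^(−ℓᵢ) = 16/256 + 1/256 + 32/256 + 16/256 + 64/256 + 16/256 + 64/256 + 32/256 = 241/256 = 0.94140625.
Kraft's inequality requires Σ ≤ 1; here Σ = 0.94140625 ≤ 1, so such a prefix code exists.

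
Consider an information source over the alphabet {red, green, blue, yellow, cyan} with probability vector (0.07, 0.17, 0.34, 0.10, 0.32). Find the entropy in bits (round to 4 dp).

2.0905 bits

H = −Σ pᵢ log₂ pᵢ.
−0.07·log₂(0.07) = 0.2686
−0.17·log₂(0.17) = 0.4346
−0.34·log₂(0.34) = 0.5292
−0.10·log₂(0.10) = 0.3322
−0.32·log₂(0.32) = 0.5260
Sum ≈ 2.0905 → 2.0905 bits.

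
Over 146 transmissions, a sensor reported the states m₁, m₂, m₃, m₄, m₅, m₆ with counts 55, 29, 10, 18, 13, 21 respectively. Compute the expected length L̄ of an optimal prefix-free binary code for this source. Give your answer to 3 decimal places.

2.404 bits/symbol

Probabilities are the counts divided by 146.
Repeatedly combine the two least-probable nodes; the expected code length is the sum of the merged weights.
merge 5/73 + 13/146 → 23/146
merge 9/73 + 21/146 → 39/146
merge 23/146 + 29/146 → 26/73
merge 39/146 + 26/73 → 91/146
merge 55/146 + 91/146 → 1
L = 23/146 + 39/146 + 26/73 + 91/146 + 1 = 351/146 ≈ 2.404 bits/symbol.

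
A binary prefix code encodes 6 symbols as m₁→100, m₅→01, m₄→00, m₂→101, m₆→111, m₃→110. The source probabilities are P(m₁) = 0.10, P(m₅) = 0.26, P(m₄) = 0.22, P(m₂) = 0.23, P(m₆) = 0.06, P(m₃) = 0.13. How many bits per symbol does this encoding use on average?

2.52 bits/symbol

L̄ = Σ pᵢ·ℓᵢ = 0.10·3 + 0.26·2 + 0.22·2 + 0.23·3 + 0.06·3 + 0.13·3 = 2.52 bits/symbol.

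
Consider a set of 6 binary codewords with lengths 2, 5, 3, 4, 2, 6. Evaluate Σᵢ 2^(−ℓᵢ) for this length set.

With common denominator 2^6 = 64: Σ 2^(−ℓᵢ) = 16/64 + 2/64 + 8/64 + 4/64 + 16/64 + 1/64 = 47/64 = 0.734375.

0.734375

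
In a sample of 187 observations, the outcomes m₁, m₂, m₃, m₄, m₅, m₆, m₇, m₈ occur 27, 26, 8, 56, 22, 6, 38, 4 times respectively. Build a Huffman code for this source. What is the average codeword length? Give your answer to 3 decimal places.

Probabilities are the counts divided by 187.
Repeatedly combine the two least-probable nodes; the expected code length is the sum of the merged weights.
merge 4/187 + 6/187 → 10/187
merge 8/187 + 10/187 → 18/187
merge 18/187 + 2/17 → 40/187
merge 26/187 + 27/187 → 53/187
merge 38/187 + 40/187 → 78/187
merge 53/187 + 56/187 → 109/187
merge 78/187 + 109/187 → 1
L = 10/187 + 18/187 + 40/187 + 53/187 + 78/187 + 109/187 + 1 = 45/17 ≈ 2.647 bits/symbol.

2.647 bits/symbol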